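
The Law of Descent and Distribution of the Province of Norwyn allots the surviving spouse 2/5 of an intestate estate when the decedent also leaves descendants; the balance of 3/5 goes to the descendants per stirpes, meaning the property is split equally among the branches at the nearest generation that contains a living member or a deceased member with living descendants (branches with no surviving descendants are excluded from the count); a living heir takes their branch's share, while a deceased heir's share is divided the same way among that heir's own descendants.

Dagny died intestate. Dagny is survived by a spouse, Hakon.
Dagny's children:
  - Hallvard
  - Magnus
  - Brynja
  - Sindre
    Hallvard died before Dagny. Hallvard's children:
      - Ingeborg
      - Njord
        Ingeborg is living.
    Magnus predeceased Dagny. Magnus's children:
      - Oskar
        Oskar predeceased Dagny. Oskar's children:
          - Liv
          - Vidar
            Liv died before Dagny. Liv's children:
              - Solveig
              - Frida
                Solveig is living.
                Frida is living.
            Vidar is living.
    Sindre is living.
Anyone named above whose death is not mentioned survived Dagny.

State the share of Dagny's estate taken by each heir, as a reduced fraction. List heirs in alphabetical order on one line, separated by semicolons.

Brynja 3/20; Frida 3/80; Hakon 2/5; Ingeborg 3/40; Njord 3/40; Sindre 3/20; Solveig 3/80; Vidar 3/40

Hakon, as surviving spouse, takes 2/5.
The remaining 3/5 passes to Dagny's descendants per stirpes.
The 3/5 is divided into 4 equal shares of 3/20 among Hallvard, Magnus, Brynja, Sindre.
Hallvard predeceased; the 3/20 allotted to Hallvard's branch passes to Hallvard's issue by representation.
The 3/20 is divided into 2 equal shares of 3/40 among Ingeborg, Njord.
Ingeborg is living and takes 3/40.
Njord is living and takes 3/40.
Magnus predeceased; the 3/20 allotted to Magnus's branch passes to Magnus's issue by representation.
Oskar's line is the sole branch at this level, so the full 3/20 passes to Oskar's issue by representation.
The 3/20 is divided into 2 equal shares of 3/40 among Liv, Vidar.
Liv predeceased; the 3/40 allotted to Liv's branch passes to Liv's issue by representation.
The 3/40 is divided into 2 equal shares of 3/80 among Solveig, Frida.
Solveig is living and takes 3/80.
Frida is living and takes 3/80.
Vidar is living and takes 3/40.
Brynja is living and takes 3/20.
Sindre is living and takes 3/20.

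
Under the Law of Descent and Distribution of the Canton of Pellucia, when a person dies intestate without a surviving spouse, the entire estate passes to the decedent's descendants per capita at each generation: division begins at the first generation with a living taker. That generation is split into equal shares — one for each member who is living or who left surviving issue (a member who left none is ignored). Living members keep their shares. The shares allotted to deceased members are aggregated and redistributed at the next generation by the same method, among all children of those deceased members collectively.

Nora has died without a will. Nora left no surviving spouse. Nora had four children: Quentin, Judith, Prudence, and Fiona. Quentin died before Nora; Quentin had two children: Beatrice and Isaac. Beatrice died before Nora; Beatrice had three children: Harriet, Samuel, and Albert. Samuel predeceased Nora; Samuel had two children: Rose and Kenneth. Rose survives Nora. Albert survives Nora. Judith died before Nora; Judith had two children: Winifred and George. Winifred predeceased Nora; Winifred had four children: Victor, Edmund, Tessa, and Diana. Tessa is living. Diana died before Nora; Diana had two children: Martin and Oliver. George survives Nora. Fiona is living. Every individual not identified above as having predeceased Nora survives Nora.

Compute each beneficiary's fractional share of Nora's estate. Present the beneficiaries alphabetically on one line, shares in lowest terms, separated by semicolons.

There is no surviving spouse, so the entire estate passes to Nora's descendants per capita at each generation.
At generation 1 (Quentin, Judith, Prudence, Fiona) there are 4 shares of (1)/4 = 1/4 each.
Living: Prudence and Fiona — each takes 1/4.
Deceased: Quentin and Judith. Their combined 1/2 is pooled and carried to generation 2.
At generation 2 (Beatrice, Isaac, Winifred, George) there are 4 shares of (1/2)/4 = 1/8 each.
Living: Isaac and George — each takes 1/8.
Deceased: Beatrice and Winifred. Their combined 1/4 is pooled and carried to generation 3.
At generation 3 (Harriet, Samuel, Albert, Victor, Edmund, Tessa, Diana) there are 7 shares of (1/4)/7 = 1/28 each.
Living: Harriet, Albert, Victor, Edmund, and Tessa — each takes 1/28.
Deceased: Samuel and Diana. Their combined 1/14 is pooled and carried to generation 4.
At generation 4 (Rose, Kenneth, Martin, Oliver) there are 4 shares of (1/14)/4 = 1/56 each.
Living: Rose, Kenneth, Martin, and Oliver — each takes 1/56.

Albert 1/28; Edmund 1/28; Fiona 1/4; George 1/8; Harriet 1/28; Isaac 1/8; Kenneth 1/56; Martin 1/56; Oliver 1/56; Prudence 1/4; Rose 1/56; Tessa 1/28; Victor 1/28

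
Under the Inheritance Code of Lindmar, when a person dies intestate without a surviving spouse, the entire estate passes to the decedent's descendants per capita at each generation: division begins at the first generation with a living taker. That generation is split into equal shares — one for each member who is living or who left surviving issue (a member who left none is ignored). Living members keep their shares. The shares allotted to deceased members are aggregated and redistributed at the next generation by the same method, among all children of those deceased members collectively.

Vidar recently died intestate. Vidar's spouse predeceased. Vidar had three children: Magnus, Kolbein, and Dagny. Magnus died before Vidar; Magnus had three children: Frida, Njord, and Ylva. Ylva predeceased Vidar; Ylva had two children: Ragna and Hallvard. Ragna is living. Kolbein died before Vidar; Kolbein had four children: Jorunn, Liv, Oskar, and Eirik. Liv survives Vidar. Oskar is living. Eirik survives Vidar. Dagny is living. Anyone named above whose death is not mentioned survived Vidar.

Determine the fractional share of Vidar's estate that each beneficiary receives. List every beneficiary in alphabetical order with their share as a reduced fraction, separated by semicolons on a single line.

Dagny 1/3; Eirik 2/21; Frida 2/21; Hallvard 1/21; Jorunn 2/21; Liv 2/21; Njord 2/21; Oskar 2/21; Ragna 1/21

There is no surviving spouse, so the entire estate passes to Vidar's descendants per capita at each generation.
At generation 1 (Magnus, Kolbein, Dagny) there are 3 shares of (1)/3 = 1/3 each.
Living: Dagny — each takes 1/3.
Deceased: Magnus and Kolbein. Their combined 2/3 is pooled and carried to generation 2.
At generation 2 (Frida, Njord, Ylva, Jorunn, Liv, Oskar, Eirik) there are 7 shares of (2/3)/7 = 2/21 each.
Living: Frida, Njord, Jorunn, Liv, Oskar, and Eirik — each takes 2/21.
Deceased: Ylva. That 2/21 share is carried to generation 3.
At generation 3 (Ragna, Hallvard) there are 2 shares of (2/21)/2 = 1/21 each.
Living: Ragna and Hallvard — each takes 1/21.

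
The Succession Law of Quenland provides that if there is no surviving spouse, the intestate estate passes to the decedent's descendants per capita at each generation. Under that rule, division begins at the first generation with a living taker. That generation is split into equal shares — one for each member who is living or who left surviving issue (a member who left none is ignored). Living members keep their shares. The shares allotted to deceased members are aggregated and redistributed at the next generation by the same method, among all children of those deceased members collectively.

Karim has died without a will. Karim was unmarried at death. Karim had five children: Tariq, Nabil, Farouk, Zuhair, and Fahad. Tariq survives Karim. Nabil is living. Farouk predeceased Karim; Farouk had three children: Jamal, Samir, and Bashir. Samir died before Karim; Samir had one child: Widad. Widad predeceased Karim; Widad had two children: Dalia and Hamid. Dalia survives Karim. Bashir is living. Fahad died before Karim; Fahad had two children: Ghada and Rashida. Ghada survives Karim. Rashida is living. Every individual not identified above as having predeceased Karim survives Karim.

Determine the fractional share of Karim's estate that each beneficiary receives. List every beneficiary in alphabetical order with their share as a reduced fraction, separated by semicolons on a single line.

There is no surviving spouse, so the entire estate passes to Karim's descendants per capita at each generation.
At generation 1 (Tariq, Nabil, Farouk, Zuhair, Fahad) there are 5 shares of (1)/5 = 1/5 each.
Living: Tariq, Nabil, and Zuhair — each takes 1/5.
Deceased: Farouk and Fahad. Their combined 2/5 is pooled and carried to generation 2.
At generation 2 (Jamal, Samir, Bashir, Ghada, Rashida) there are 5 shares of (2/5)/5 = 2/25 each.
Living: Jamal, Bashir, Ghada, and Rashida — each takes 2/25.
Deceased: Samir. That 2/25 share is carried to generation 3.
At generation 3 (Widad) there are 1 shares of (2/25)/1 = 2/25 each.
Deceased: Widad. That 2/25 share is carried to generation 4.
At generation 4 (Dalia, Hamid) there are 2 shares of (2/25)/2 = 1/25 each.
Living: Dalia and Hamid — each takes 1/25.

Bashir 2/25; Dalia 1/25; Ghada 2/25; Hamid 1/25; Jamal 2/25; Nabil 1/5; Rashida 2/25; Tariq 1/5; Zuhair 1/5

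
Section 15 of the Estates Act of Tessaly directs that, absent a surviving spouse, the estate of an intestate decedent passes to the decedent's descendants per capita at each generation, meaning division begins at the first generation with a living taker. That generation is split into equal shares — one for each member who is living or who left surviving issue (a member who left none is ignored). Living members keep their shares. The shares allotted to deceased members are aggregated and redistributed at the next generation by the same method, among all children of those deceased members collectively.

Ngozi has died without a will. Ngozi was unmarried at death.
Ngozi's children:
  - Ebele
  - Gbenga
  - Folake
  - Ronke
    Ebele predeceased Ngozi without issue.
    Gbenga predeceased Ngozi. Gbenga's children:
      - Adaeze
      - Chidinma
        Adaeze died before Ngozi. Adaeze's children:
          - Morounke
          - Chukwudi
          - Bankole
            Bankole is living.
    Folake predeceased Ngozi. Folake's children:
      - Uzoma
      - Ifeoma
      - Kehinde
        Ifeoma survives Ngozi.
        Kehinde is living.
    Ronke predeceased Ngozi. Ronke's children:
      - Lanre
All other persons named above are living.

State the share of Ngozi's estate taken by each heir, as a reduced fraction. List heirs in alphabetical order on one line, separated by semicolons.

There is no surviving spouse, so the entire estate passes to Ngozi's descendants per capita at each generation.
No one at generation 1 (Gbenga, Folake, Ronke) is living; moving to the next generation.
At generation 2 (Adaeze, Chidinma, Uzoma, Ifeoma, Kehinde, Lanre) there are 6 shares of (1)/6 = 1/6 each.
Living: Chidinma, Uzoma, Ifeoma, Kehinde, and Lanre — each takes 1/6.
Deceased: Adaeze. That 1/6 share is carried to generation 3.
At generation 3 (Morounke, Chukwudi, Bankole) there are 3 shares of (1/6)/3 = 1/18 each.
Living: Morounke, Chukwudi, and Bankole — each takes 1/18.

Bankole 1/18; Chidinma 1/6; Chukwudi 1/18; Ifeoma 1/6; Kehinde 1/6; Lanre 1/6; Morounke 1/18; Uzoma 1/6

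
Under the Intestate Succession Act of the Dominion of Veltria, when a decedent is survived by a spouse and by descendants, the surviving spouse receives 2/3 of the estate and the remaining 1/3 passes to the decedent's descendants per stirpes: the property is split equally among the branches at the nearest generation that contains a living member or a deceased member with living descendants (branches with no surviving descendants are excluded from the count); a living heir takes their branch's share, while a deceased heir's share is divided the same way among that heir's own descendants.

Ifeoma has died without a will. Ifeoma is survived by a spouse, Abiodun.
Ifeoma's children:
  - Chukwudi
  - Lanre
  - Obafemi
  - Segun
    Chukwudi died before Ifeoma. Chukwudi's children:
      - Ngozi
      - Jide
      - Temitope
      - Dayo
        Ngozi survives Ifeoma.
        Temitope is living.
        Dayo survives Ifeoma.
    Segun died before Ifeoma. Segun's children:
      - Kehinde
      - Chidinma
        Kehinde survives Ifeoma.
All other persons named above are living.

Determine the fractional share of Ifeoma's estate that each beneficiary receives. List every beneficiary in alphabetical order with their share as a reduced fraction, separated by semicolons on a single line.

Abiodun, as surviving spouse, takes 2/3.
The remaining 1/3 passes to Ifeoma's descendants per stirpes.
The 1/3 is divided into 4 equal shares of 1/12 among Chukwudi, Lanre, Obafemi, Segun.
Chukwudi predeceased; the 1/12 allotted to Chukwudi's branch passes to Chukwudi's issue by representation.
The 1/12 is divided into 4 equal shares of 1/48 among Ngozi, Jide, Temitope, Dayo.
Ngozi is living and takes 1/48.
Jide is living and takes 1/48.
Temitope is living and takes 1/48.
Dayo is living and takes 1/48.
Lanre is living and takes 1/12.
Obafemi is living and takes 1/12.
Segun predeceased; the 1/12 allotted to Segun's branch passes to Segun's issue by representation.
The 1/12 is divided into 2 equal shares of 1/24 among Kehinde, Chidinma.
Kehinde is living and takes 1/24.
Chidinma is living and takes 1/24.

Abiodun 2/3; Chidinma 1/24; Dayo 1/48; Jide 1/48; Kehinde 1/24; Lanre 1/12; Ngozi 1/48; Obafemi 1/12; Temitope 1/48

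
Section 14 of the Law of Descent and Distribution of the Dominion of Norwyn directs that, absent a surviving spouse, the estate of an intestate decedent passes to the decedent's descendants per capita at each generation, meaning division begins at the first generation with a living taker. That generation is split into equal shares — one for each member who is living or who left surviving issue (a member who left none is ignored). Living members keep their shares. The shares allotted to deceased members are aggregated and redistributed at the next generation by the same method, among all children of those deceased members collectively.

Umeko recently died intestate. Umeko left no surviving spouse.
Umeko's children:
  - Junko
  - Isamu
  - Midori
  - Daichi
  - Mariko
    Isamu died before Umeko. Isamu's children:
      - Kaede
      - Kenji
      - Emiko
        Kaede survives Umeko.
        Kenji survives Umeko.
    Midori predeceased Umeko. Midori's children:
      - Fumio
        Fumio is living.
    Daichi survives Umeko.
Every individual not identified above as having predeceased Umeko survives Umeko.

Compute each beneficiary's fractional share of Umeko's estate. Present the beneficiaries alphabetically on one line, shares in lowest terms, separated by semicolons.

There is no surviving spouse, so the entire estate passes to Umeko's descendants per capita at each generation.
At generation 1 (Junko, Isamu, Midori, Daichi, Mariko) there are 5 shares of (1)/5 = 1/5 each.
Living: Junko, Daichi, and Mariko — each takes 1/5.
Deceased: Isamu and Midori. Their combined 2/5 is pooled and carried to generation 2.
At generation 2 (Kaede, Kenji, Emiko, Fumio) there are 4 shares of (2/5)/4 = 1/10 each.
Living: Kaede, Kenji, Emiko, and Fumio — each takes 1/10.

Daichi 1/5; Emiko 1/10; Fumio 1/10; Junko 1/5; Kaede 1/10; Kenji 1/10; Mariko 1/5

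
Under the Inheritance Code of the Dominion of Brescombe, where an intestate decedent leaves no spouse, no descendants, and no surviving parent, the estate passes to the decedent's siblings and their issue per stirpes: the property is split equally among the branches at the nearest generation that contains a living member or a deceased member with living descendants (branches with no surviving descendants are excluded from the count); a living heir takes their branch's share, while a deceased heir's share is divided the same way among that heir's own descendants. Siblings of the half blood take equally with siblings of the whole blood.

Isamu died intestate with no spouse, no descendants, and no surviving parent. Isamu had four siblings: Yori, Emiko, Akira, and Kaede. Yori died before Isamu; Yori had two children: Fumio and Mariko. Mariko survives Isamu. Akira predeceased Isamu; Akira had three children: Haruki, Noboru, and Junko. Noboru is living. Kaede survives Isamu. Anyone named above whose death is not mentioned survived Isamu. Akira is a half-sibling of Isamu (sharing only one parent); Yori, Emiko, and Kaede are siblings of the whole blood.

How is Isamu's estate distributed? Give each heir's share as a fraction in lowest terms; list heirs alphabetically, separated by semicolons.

No spouse, descendants, or parent survives, so the estate passes to Isamu's siblings per stirpes.
Half-blood and whole-blood siblings take equally under the stated rule.
The estate is divided into 4 equal shares of 1/4 among Yori, Emiko, Akira, Kaede.
Yori predeceased; the 1/4 allotted to Yori's branch passes to Yori's issue by representation.
The 1/4 is divided into 2 equal shares of 1/8 among Fumio, Mariko.
Fumio is living and takes 1/8.
Mariko is living and takes 1/8.
Emiko is living and takes 1/4.
Akira predeceased; the 1/4 allotted to Akira's branch passes to Akira's issue by representation.
The 1/4 is divided into 3 equal shares of 1/12 among Haruki, Noboru, Junko.
Haruki is living and takes 1/12.
Noboru is living and takes 1/12.
Junko is living and takes 1/12.
Kaede is living and takes 1/4.

Emiko 1/4; Fumio 1/8; Haruki 1/12; Junko 1/12; Kaede 1/4; Mariko 1/8; Noboru 1/12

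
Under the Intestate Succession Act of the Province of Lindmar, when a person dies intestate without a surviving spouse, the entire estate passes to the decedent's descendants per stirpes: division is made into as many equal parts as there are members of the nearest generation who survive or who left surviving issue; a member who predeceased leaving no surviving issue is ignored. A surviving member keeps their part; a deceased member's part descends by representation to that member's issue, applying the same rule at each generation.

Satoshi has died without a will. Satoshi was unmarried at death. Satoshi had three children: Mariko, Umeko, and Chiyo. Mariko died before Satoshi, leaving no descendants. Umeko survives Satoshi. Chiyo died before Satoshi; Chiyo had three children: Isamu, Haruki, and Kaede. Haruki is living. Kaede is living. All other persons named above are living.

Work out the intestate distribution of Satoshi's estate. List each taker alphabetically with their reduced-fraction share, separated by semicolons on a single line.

Haruki 1/6; Isamu 1/6; Kaede 1/6; Umeko 1/2

There is no surviving spouse, so the entire estate passes to Satoshi's descendants per stirpes.
Mariko left no surviving issue, so that branch lapses and is disregarded.
The estate is divided into 2 equal shares of 1/2 among Umeko, Chiyo.
Umeko is living and takes 1/2.
Chiyo predeceased; the 1/2 allotted to Chiyo's branch passes to Chiyo's issue by representation.
The 1/2 is divided into 3 equal shares of 1/6 among Isamu, Haruki, Kaede.
Isamu is living and takes 1/6.
Haruki is living and takes 1/6.
Kaede is living and takes 1/6.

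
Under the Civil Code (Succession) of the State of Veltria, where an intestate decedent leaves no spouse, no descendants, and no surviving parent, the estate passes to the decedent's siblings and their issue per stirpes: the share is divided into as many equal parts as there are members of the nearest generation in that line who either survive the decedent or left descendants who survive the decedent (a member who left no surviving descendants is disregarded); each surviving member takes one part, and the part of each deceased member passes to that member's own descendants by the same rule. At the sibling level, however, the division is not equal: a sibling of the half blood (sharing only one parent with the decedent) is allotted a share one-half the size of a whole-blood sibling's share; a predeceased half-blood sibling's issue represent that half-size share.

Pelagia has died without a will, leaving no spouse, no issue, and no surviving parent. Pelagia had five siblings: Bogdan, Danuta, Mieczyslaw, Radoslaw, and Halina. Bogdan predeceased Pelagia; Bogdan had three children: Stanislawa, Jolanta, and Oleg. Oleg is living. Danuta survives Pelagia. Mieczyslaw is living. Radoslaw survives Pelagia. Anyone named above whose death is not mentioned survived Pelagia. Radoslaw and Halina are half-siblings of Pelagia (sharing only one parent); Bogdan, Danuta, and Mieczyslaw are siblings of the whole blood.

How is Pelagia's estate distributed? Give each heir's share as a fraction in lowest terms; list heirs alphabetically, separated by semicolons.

No spouse, descendants, or parent survives, so the estate passes to Pelagia's siblings per stirpes.
Half-blood siblings count for one-half the weight of whole-blood siblings at the initial division.
Dividing 1 in proportion to weights (total weight 4): Bogdan (weight 1) → 1/4; Danuta (weight 1) → 1/4; Mieczyslaw (weight 1) → 1/4; Radoslaw (weight 1/2) → 1/8; Halina (weight 1/2) → 1/8.
Bogdan predeceased; the 1/4 allotted to Bogdan's branch passes to Bogdan's issue by representation.
The 1/4 is divided into 3 equal shares of 1/12 among Stanislawa, Jolanta, Oleg.
Stanislawa is living and takes 1/12.
Jolanta is living and takes 1/12.
Oleg is living and takes 1/12.
Danuta is living and takes 1/4.
Mieczyslaw is living and takes 1/4.
Radoslaw is living and takes 1/8.
Halina is living and takes 1/8.

Danuta 1/4; Halina 1/8; Jolanta 1/12; Mieczyslaw 1/4; Oleg 1/12; Radoslaw 1/8; Stanislawa 1/12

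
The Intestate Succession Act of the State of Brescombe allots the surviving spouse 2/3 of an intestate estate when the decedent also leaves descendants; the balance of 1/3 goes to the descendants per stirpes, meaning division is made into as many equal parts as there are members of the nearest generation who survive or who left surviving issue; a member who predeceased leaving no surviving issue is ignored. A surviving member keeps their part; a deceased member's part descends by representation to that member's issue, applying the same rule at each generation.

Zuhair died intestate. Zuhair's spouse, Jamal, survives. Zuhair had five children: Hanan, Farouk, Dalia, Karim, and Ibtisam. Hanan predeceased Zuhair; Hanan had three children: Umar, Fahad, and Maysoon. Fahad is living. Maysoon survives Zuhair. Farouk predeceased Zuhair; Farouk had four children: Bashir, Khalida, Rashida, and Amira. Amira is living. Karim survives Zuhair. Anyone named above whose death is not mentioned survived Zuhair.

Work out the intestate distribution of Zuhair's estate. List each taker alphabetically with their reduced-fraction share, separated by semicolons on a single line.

Jamal, as surviving spouse, takes 2/3.
The remaining 1/3 passes to Zuhair's descendants per stirpes.
The 1/3 is divided into 5 equal shares of 1/15 among Hanan, Farouk, Dalia, Karim, Ibtisam.
Hanan predeceased; the 1/15 allotted to Hanan's branch passes to Hanan's issue by representation.
The 1/15 is divided into 3 equal shares of 1/45 among Umar, Fahad, Maysoon.
Umar is living and takes 1/45.
Fahad is living and takes 1/45.
Maysoon is living and takes 1/45.
Farouk predeceased; the 1/15 allotted to Farouk's branch passes to Farouk's issue by representation.
The 1/15 is divided into 4 equal shares of 1/60 among Bashir, Khalida, Rashida, Amira.
Bashir is living and takes 1/60.
Khalida is living and takes 1/60.
Rashida is living and takes 1/60.
Amira is living and takes 1/60.
Dalia is living and takes 1/15.
Karim is living and takes 1/15.
Ibtisam is living and takes 1/15.

Amira 1/60; Bashir 1/60; Dalia 1/15; Fahad 1/45; Ibtisam 1/15; Jamal 2/3; Karim 1/15; Khalida 1/60; Maysoon 1/45; Rashida 1/60; Umar 1/45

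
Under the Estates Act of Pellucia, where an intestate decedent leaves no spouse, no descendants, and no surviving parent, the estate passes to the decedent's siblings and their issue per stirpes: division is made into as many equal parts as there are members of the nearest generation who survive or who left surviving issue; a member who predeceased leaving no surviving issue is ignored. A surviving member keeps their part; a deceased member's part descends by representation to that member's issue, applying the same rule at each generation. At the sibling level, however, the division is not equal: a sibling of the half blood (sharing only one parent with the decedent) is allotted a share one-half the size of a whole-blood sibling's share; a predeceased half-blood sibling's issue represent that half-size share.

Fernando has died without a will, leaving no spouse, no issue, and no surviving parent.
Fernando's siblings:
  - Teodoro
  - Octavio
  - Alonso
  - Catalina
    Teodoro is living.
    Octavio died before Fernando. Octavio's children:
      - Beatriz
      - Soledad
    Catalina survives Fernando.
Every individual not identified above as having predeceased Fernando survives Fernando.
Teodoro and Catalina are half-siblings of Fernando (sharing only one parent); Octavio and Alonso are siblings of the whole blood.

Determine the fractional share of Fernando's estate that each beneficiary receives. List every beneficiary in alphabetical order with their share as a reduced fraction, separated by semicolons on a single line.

No spouse, descendants, or parent survives, so the estate passes to Fernando's siblings per stirpes.
Half-blood siblings count for one-half the weight of whole-blood siblings at the initial division.
Dividing 1 in proportion to weights (total weight 3): Teodoro (weight 1/2) → 1/6; Octavio (weight 1) → 1/3; Alonso (weight 1) → 1/3; Catalina (weight 1/2) → 1/6.
Teodoro is living and takes 1/6.
Octavio predeceased; the 1/3 allotted to Octavio's branch passes to Octavio's issue by representation.
The 1/3 is divided into 2 equal shares of 1/6 among Beatriz, Soledad.
Beatriz is living and takes 1/6.
Soledad is living and takes 1/6.
Alonso is living and takes 1/3.
Catalina is living and takes 1/6.

Alonso 1/3; Beatriz 1/6; Catalina 1/6; Soledad 1/6; Teodoro 1/6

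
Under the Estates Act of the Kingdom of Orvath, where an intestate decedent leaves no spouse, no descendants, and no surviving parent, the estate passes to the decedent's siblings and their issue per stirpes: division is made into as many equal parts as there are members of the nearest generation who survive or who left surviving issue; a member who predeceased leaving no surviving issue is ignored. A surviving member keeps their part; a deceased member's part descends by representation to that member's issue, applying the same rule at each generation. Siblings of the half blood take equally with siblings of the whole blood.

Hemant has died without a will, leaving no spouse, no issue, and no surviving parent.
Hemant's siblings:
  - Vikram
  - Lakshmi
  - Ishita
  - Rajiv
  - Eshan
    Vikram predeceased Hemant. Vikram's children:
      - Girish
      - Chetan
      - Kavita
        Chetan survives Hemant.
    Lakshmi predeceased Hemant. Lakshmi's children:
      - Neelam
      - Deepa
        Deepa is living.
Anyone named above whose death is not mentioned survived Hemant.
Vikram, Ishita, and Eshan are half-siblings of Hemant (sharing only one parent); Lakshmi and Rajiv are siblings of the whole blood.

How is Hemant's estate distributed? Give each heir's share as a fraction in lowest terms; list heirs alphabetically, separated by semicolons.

Chetan 1/15; Deepa 1/10; Eshan 1/5; Girish 1/15; Ishita 1/5; Kavita 1/15; Neelam 1/10; Rajiv 1/5

No spouse, descendants, or parent survives, so the estate passes to Hemant's siblings per stirpes.
Half-blood and whole-blood siblings take equally under the stated rule.
The estate is divided into 5 equal shares of 1/5 among Vikram, Lakshmi, Ishita, Rajiv, Eshan.
Vikram predeceased; the 1/5 allotted to Vikram's branch passes to Vikram's issue by representation.
The 1/5 is divided into 3 equal shares of 1/15 among Girish, Chetan, Kavita.
Girish is living and takes 1/15.
Chetan is living and takes 1/15.
Kavita is living and takes 1/15.
Lakshmi predeceased; the 1/5 allotted to Lakshmi's branch passes to Lakshmi's issue by representation.
The 1/5 is divided into 2 equal shares of 1/10 among Neelam, Deepa.
Neelam is living and takes 1/10.
Deepa is living and takes 1/10.
Ishita is living and takes 1/5.
Rajiv is living and takes 1/5.
Eshan is living and takes 1/5.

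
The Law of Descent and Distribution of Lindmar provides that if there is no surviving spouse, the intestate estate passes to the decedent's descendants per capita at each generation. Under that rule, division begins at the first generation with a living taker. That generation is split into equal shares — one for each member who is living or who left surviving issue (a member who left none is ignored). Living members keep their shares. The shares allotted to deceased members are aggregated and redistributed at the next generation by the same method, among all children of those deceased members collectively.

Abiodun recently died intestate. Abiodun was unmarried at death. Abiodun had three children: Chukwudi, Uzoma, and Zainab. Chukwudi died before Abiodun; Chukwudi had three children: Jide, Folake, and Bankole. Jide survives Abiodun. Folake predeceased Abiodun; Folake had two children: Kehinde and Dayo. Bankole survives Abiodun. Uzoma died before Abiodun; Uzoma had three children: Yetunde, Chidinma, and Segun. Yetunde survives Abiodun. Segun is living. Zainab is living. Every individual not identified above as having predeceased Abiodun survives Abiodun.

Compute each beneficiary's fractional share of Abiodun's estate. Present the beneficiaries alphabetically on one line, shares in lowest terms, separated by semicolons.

Bankole 1/9; Chidinma 1/9; Dayo 1/18; Jide 1/9; Kehinde 1/18; Segun 1/9; Yetunde 1/9; Zainab 1/3

There is no surviving spouse, so the entire estate passes to Abiodun's descendants per capita at each generation.
At generation 1 (Chukwudi, Uzoma, Zainab) there are 3 shares of (1)/3 = 1/3 each.
Living: Zainab — each takes 1/3.
Deceased: Chukwudi and Uzoma. Their combined 2/3 is pooled and carried to generation 2.
At generation 2 (Jide, Folake, Bankole, Yetunde, Chidinma, Segun) there are 6 shares of (2/3)/6 = 1/9 each.
Living: Jide, Bankole, Yetunde, Chidinma, and Segun — each takes 1/9.
Deceased: Folake. That 1/9 share is carried to generation 3.
At generation 3 (Kehinde, Dayo) there are 2 shares of (1/9)/2 = 1/18 each.
Living: Kehinde and Dayo — each takes 1/18.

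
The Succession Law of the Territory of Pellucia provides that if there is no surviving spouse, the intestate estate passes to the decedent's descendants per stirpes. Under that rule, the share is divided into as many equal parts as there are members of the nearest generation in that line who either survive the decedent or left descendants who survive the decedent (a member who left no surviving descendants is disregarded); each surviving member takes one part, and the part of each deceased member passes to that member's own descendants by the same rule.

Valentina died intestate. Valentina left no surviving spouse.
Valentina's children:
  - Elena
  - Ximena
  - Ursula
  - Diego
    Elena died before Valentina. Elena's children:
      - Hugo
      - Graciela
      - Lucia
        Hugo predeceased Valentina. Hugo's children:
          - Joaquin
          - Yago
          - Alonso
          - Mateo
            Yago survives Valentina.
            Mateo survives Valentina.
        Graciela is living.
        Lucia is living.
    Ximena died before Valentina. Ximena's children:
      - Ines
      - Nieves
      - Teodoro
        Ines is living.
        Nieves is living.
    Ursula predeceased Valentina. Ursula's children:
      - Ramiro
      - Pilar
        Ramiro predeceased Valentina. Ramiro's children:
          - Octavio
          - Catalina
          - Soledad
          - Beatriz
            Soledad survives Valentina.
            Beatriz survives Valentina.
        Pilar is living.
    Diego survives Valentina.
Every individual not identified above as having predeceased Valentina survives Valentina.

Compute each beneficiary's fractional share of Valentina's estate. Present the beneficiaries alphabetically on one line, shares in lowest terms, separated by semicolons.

There is no surviving spouse, so the entire estate passes to Valentina's descendants per stirpes.
The estate is divided into 4 equal shares of 1/4 among Elena, Ximena, Ursula, Diego.
Elena predeceased; the 1/4 allotted to Elena's branch passes to Elena's issue by representation.
The 1/4 is divided into 3 equal shares of 1/12 among Hugo, Graciela, Lucia.
Hugo predeceased; the 1/12 allotted to Hugo's branch passes to Hugo's issue by representation.
The 1/12 is divided into 4 equal shares of 1/48 among Joaquin, Yago, Alonso, Mateo.
Joaquin is living and takes 1/48.
Yago is living and takes 1/48.
Alonso is living and takes 1/48.
Mateo is living and takes 1/48.
Graciela is living and takes 1/12.
Lucia is living and takes 1/12.
Ximena predeceased; the 1/4 allotted to Ximena's branch passes to Ximena's issue by representation.
The 1/4 is divided into 3 equal shares of 1/12 among Ines, Nieves, Teodoro.
Ines is living and takes 1/12.
Nieves is living and takes 1/12.
Teodoro is living and takes 1/12.
Ursula predeceased; the 1/4 allotted to Ursula's branch passes to Ursula's issue by representation.
The 1/4 is divided into 2 equal shares of 1/8 among Ramiro, Pilar.
Ramiro predeceased; the 1/8 allotted to Ramiro's branch passes to Ramiro's issue by representation.
The 1/8 is divided into 4 equal shares of 1/32 among Octavio, Catalina, Soledad, Beatriz.
Octavio is living and takes 1/32.
Catalina is living and takes 1/32.
Soledad is living and takes 1/32.
Beatriz is living and takes 1/32.
Pilar is living and takes 1/8.
Diego is living and takes 1/4.

Alonso 1/48; Beatriz 1/32; Catalina 1/32; Diego 1/4; Graciela 1/12; Ines 1/12; Joaquin 1/48; Lucia 1/12; Mateo 1/48; Nieves 1/12; Octavio 1/32; Pilar 1/8; Soledad 1/32; Teodoro 1/12; Yago 1/48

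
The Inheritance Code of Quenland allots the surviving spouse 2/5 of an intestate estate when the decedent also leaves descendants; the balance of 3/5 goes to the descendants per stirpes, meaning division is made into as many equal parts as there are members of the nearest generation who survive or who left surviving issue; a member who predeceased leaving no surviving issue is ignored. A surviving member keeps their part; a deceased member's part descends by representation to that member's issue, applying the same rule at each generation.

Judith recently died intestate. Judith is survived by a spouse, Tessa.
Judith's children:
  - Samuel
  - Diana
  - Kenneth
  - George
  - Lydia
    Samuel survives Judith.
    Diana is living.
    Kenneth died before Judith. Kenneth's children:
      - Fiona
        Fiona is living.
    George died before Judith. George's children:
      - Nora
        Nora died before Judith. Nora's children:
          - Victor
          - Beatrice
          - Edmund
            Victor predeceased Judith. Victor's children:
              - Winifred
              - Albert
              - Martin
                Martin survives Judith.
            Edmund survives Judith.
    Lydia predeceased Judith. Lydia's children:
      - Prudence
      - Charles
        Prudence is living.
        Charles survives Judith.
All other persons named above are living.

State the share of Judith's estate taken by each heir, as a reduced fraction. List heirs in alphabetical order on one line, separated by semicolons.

Tessa, as surviving spouse, takes 2/5.
The remaining 3/5 passes to Judith's descendants per stirpes.
The 3/5 is divided into 5 equal shares of 3/25 among Samuel, Diana, Kenneth, George, Lydia.
Samuel is living and takes 3/25.
Diana is living and takes 3/25.
Kenneth predeceased; the 3/25 allotted to Kenneth's branch passes to Kenneth's issue by representation.
Fiona is the sole taker at this level and receives the full 3/25.
George predeceased; the 3/25 allotted to George's branch passes to George's issue by representation.
Nora's line is the sole branch at this level, so the full 3/25 passes to Nora's issue by representation.
The 3/25 is divided into 3 equal shares of 1/25 among Victor, Beatrice, Edmund.
Victor predeceased; the 1/25 allotted to Victor's branch passes to Victor's issue by representation.
The 1/25 is divided into 3 equal shares of 1/75 among Winifred, Albert, Martin.
Winifred is living and takes 1/75.
Albert is living and takes 1/75.
Martin is living and takes 1/75.
Beatrice is living and takes 1/25.
Edmund is living and takes 1/25.
Lydia predeceased; the 3/25 allotted to Lydia's branch passes to Lydia's issue by representation.
The 3/25 is divided into 2 equal shares of 3/50 among Prudence, Charles.
Prudence is living and takes 3/50.
Charles is living and takes 3/50.

Albert 1/75; Beatrice 1/25; Charles 3/50; Diana 3/25; Edmund 1/25; Fiona 3/25; Martin 1/75; Prudence 3/50; Samuel 3/25; Tessa 2/5; Winifred 1/75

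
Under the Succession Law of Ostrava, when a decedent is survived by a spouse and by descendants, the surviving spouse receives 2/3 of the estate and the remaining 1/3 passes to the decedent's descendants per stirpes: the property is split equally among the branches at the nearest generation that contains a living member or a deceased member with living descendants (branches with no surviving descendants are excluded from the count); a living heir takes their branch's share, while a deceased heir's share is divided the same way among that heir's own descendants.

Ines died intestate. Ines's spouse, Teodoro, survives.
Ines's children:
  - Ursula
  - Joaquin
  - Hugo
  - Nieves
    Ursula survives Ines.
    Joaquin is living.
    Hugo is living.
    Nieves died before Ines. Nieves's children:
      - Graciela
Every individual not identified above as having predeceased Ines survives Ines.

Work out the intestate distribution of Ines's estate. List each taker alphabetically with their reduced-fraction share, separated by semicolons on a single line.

Teodoro, as surviving spouse, takes 2/3.
The remaining 1/3 passes to Ines's descendants per stirpes.
The 1/3 is divided into 4 equal shares of 1/12 among Ursula, Joaquin, Hugo, Nieves.
Ursula is living and takes 1/12.
Joaquin is living and takes 1/12.
Hugo is living and takes 1/12.
Nieves predeceased; the 1/12 allotted to Nieves's branch passes to Nieves's issue by representation.
Graciela is the sole taker at this level and receives the full 1/12.

Graciela 1/12; Hugo 1/12; Joaquin 1/12; Teodoro 2/3; Ursula 1/12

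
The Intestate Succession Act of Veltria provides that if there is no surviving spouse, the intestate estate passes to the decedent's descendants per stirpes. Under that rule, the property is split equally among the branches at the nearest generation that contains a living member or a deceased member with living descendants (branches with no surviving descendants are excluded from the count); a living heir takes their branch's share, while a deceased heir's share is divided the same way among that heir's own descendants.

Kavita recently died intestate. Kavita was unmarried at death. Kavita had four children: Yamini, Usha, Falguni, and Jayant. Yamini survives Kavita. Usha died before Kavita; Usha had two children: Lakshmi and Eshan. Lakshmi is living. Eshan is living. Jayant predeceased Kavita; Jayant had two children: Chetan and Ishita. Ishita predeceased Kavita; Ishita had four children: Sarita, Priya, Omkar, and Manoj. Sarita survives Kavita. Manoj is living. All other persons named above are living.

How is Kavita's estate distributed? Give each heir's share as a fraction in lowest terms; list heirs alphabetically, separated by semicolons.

Chetan 1/8; Eshan 1/8; Falguni 1/4; Lakshmi 1/8; Manoj 1/32; Omkar 1/32; Priya 1/32; Sarita 1/32; Yamini 1/4

There is no surviving spouse, so the entire estate passes to Kavita's descendants per stirpes.
The estate is divided into 4 equal shares of 1/4 among Yamini, Usha, Falguni, Jayant.
Yamini is living and takes 1/4.
Usha predeceased; the 1/4 allotted to Usha's branch passes to Usha's issue by representation.
The 1/4 is divided into 2 equal shares of 1/8 among Lakshmi, Eshan.
Lakshmi is living and takes 1/8.
Eshan is living and takes 1/8.
Falguni is living and takes 1/4.
Jayant predeceased; the 1/4 allotted to Jayant's branch passes to Jayant's issue by representation.
The 1/4 is divided into 2 equal shares of 1/8 among Chetan, Ishita.
Chetan is living and takes 1/8.
Ishita predeceased; the 1/8 allotted to Ishita's branch passes to Ishita's issue by representation.
The 1/8 is divided into 4 equal shares of 1/32 among Sarita, Priya, Omkar, Manoj.
Sarita is living and takes 1/32.
Priya is living and takes 1/32.
Omkar is living and takes 1/32.
Manoj is living and takes 1/32.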